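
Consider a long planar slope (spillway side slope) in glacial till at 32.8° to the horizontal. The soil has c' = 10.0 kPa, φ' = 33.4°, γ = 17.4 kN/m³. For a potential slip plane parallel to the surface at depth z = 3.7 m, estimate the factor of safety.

FS = 1.36

For an infinite slope with a slip plane parallel to the surface (no pore pressure): FS = [c' + γz cos²β tanφ'] / [γz sinβ cosβ].
γz = 17.4·3.7 = 64.38 kN/m²
Numerator = 10.0 + 64.38·cos²32.8°·tan33.4° = 10.0 + 64.38·0.7066·0.6594 = 39.994 kPa
Denominator = 64.38·sin32.8°·cos32.8° = 64.38·0.5417·0.8406 = 29.315 kPa
FS = 39.994 / 29.315 = 1.364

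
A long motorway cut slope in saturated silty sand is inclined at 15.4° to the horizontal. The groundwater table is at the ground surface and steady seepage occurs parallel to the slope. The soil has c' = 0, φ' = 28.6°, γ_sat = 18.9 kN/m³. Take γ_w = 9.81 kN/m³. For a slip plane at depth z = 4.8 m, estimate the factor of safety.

FS = 0.95

With seepage parallel to the slope and the water table at the surface, the effective normal stress on the slip plane uses the buoyant unit weight γ' = γ_sat − γ_w while the driving shear stress uses γ_sat:
FS = [c' + γ' z cos²β tanφ'] / [γ_sat z sinβ cosβ]
(For c' = 0 this reduces to FS = (γ'/γ_sat)·tanφ'/tanβ.)
γ' = 18.9 − 9.81 = 9.09 kN/m³
Numerator = 0.0 + 9.09·4.8·cos²15.4°·tan28.6° = 0.0 + 9.09·4.8·0.9295·0.5452 = 22.111 kPa
Denominator = 18.9·4.8·sin15.4°·cos15.4° = 18.9·4.8·0.2656·0.9641 = 23.226 kPa
FS = 22.111 / 23.226 = 0.952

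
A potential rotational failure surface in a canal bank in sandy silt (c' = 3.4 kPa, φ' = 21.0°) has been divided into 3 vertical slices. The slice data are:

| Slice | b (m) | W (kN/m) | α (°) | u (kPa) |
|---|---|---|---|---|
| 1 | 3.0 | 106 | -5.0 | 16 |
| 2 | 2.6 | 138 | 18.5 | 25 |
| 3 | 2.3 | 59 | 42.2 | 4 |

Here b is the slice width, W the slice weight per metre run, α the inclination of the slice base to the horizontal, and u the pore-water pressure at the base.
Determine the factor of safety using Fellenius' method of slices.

Ordinary method of slices: FS = Σ[c'·Δl_i + (W_i cosα_i − u_i·Δl_i)·tanφ'] / Σ W_i sinα_i, with Δl_i = b_i / cosα_i.
Slice 1: Δl = 3.0/cos(-5.0°) = 3.011 m; N'_1 = 106·cos(-5.0°) − 16·3.011 = 57.4; c'Δl = 10.24; W sinα = -9.2
Slice 2: Δl = 2.6/cos18.5° = 2.742 m; N'_2 = 138·cos18.5° − 25·2.742 = 62.3; c'Δl = 9.32; W sinα = 43.8
Slice 3: Δl = 2.3/cos42.2° = 3.105 m; N'_3 = 59·cos42.2° − 4·3.105 = 31.3; c'Δl = 10.56; W sinα = 39.6
Σc'Δl = 30.1 kN/m; ΣN' = 151.0 kN/m; ΣW sinα = 74.2 kN/m
Resisting = 30.1 + 151.0·tan21.0° = 30.1 + 58.0 = 88.1 kN/m
FS = 88.1 / 74.2 = 1.188

FS = 1.19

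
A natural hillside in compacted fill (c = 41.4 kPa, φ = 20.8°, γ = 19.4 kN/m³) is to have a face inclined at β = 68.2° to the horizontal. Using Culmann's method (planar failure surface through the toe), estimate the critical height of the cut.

Culmann's analysis gives the critical failure plane at α_cr = (β + φ)/2 = (68.2 + 20.8)/2 = 44.5°, and the critical height
H_c = (4c/γ) · sinβ cosφ / [1 − cos(β − φ)]
    = (4·41.4/19.4) · sin68.2°·cos20.8° / [1 − cos(47.4°)]
    = 8.536 · 0.9285·0.9348 / [1 − 0.6769]
    = 8.536 · 0.8680 / 0.3231
    = 22.93 m

H_c = 22.93 m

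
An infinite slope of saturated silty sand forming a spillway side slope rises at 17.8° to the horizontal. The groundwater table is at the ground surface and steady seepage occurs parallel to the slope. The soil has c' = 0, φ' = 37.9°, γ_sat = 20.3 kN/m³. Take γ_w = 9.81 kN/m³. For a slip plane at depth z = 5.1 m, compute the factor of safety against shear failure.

With seepage parallel to the slope and the water table at the surface, the effective normal stress on the slip plane uses the buoyant unit weight γ' = γ_sat − γ_w while the driving shear stress uses γ_sat:
FS = [c' + γ' z cos²β tanφ'] / [γ_sat z sinβ cosβ]
(For c' = 0 this reduces to FS = (γ'/γ_sat)·tanφ'/tanβ.)
γ' = 20.3 − 9.81 = 10.49 kN/m³
Numerator = 0.0 + 10.49·5.1·cos²17.8°·tan37.9° = 0.0 + 10.49·5.1·0.9066·0.7785 = 37.756 kPa
Denominator = 20.3·5.1·sin17.8°·cos17.8° = 20.3·5.1·0.3057·0.9521 = 30.134 kPa
FS = 37.756 / 30.134 = 1.253

FS = 1.25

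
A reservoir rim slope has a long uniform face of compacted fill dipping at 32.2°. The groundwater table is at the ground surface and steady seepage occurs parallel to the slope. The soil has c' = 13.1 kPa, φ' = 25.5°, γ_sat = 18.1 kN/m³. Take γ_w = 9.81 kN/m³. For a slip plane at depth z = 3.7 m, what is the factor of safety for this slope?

With seepage parallel to the slope and the water table at the surface, the effective normal stress on the slip plane uses the buoyant unit weight γ' = γ_sat − γ_w while the driving shear stress uses γ_sat:
FS = [c' + γ' z cos²β tanφ'] / [γ_sat z sinβ cosβ]
γ' = 18.1 − 9.81 = 8.29 kN/m³
Numerator = 13.1 + 8.29·3.7·cos²32.2°·tan25.5° = 13.1 + 8.29·3.7·0.7160·0.4770 = 23.576 kPa
Denominator = 18.1·3.7·sin32.2°·cos32.2° = 18.1·3.7·0.5329·0.8462 = 30.198 kPa
FS = 23.576 / 30.198 = 0.781

FS = 0.78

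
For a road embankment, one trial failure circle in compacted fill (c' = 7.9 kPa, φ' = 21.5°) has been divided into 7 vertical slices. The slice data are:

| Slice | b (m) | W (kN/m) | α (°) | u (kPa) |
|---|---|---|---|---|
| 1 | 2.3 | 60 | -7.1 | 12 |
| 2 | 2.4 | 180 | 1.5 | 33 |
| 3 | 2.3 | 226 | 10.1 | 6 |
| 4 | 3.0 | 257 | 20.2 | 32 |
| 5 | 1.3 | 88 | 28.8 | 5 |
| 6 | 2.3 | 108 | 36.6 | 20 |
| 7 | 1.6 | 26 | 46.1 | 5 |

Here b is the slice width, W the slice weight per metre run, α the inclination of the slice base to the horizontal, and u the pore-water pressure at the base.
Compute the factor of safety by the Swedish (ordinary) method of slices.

Ordinary method of slices: FS = Σ[c'·Δl_i + (W_i cosα_i − u_i·Δl_i)·tanφ'] / Σ W_i sinα_i, with Δl_i = b_i / cosα_i.
Slice 1: Δl = 2.3/cos(-7.1°) = 2.318 m; N'_1 = 60·cos(-7.1°) − 12·2.318 = 31.7; c'Δl = 18.31; W sinα = -7.4
Slice 2: Δl = 2.4/cos1.5° = 2.401 m; N'_2 = 180·cos1.5° − 33·2.401 = 100.7; c'Δl = 18.97; W sinα = 4.7
Slice 3: Δl = 2.3/cos10.1° = 2.336 m; N'_3 = 226·cos10.1° − 6·2.336 = 208.5; c'Δl = 18.46; W sinα = 39.6
Slice 4: Δl = 3.0/cos20.2° = 3.197 m; N'_4 = 257·cos20.2° − 32·3.197 = 138.9; c'Δl = 25.25; W sinα = 88.7
Slice 5: Δl = 1.3/cos28.8° = 1.483 m; N'_5 = 88·cos28.8° − 5·1.483 = 69.7; c'Δl = 11.72; W sinα = 42.4
Slice 6: Δl = 2.3/cos36.6° = 2.865 m; N'_6 = 108·cos36.6° − 20·2.865 = 29.4; c'Δl = 22.63; W sinα = 64.4
Slice 7: Δl = 1.6/cos46.1° = 2.307 m; N'_7 = 26·cos46.1° − 5·2.307 = 6.5; c'Δl = 18.23; W sinα = 18.7
Σc'Δl = 133.6 kN/m; ΣN' = 585.4 kN/m; ΣW sinα = 251.2 kN/m
Resisting = 133.6 + 585.4·tan21.5° = 133.6 + 230.6 = 364.2 kN/m
FS = 364.2 / 251.2 = 1.450

FS = 1.45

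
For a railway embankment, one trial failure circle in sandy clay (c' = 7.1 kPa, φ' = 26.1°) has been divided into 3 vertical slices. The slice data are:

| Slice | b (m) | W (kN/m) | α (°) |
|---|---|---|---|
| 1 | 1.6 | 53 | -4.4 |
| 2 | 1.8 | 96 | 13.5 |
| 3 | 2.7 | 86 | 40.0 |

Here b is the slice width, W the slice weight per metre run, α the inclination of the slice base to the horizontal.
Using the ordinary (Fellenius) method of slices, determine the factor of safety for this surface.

Ordinary method of slices: FS = Σ[c'·Δl_i + (W_i cosα_i)·tanφ'] / Σ W_i sinα_i, with Δl_i = b_i / cosα_i.
Slice 1: Δl = 1.6/cos(-4.4°) = 1.605 m; N'_1 = 53·cos(-4.4°) = 52.8; c'Δl = 11.39; W sinα = -4.1
Slice 2: Δl = 1.8/cos13.5° = 1.851 m; N'_2 = 96·cos13.5° = 93.3; c'Δl = 13.14; W sinα = 22.4
Slice 3: Δl = 2.7/cos40.0° = 3.525 m; N'_3 = 86·cos40.0° = 65.9; c'Δl = 25.02; W sinα = 55.3
Σc'Δl = 49.6 kN/m; ΣN' = 212.1 kN/m; ΣW sinα = 73.6 kN/m
Resisting = 49.6 + 212.1·tan26.1° = 49.6 + 103.9 = 153.5 kN/m
FS = 153.5 / 73.6 = 2.084

FS = 2.08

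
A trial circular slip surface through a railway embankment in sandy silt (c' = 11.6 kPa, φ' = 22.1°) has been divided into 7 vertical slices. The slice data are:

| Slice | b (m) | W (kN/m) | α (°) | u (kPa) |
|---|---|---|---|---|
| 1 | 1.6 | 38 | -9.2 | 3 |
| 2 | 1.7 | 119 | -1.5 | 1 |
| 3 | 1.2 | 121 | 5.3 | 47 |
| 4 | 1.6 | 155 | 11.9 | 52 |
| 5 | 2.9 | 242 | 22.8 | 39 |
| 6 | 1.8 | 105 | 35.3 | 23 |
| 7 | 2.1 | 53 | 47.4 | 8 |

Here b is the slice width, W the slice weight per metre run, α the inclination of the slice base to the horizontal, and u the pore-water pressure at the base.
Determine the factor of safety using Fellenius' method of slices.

Ordinary method of slices: FS = Σ[c'·Δl_i + (W_i cosα_i − u_i·Δl_i)·tanφ'] / Σ W_i sinα_i, with Δl_i = b_i / cosα_i.
Slice 1: Δl = 1.6/cos(-9.2°) = 1.621 m; N'_1 = 38·cos(-9.2°) − 3·1.621 = 32.6; c'Δl = 18.80; W sinα = -6.1
Slice 2: Δl = 1.7/cos(-1.5°) = 1.701 m; N'_2 = 119·cos(-1.5°) − 1·1.701 = 117.3; c'Δl = 19.73; W sinα = -3.1
Slice 3: Δl = 1.2/cos5.3° = 1.205 m; N'_3 = 121·cos5.3° − 47·1.205 = 63.8; c'Δl = 13.98; W sinα = 11.2
Slice 4: Δl = 1.6/cos11.9° = 1.635 m; N'_4 = 155·cos11.9° − 52·1.635 = 66.6; c'Δl = 18.97; W sinα = 32.0
Slice 5: Δl = 2.9/cos22.8° = 3.146 m; N'_5 = 242·cos22.8° − 39·3.146 = 100.4; c'Δl = 36.49; W sinα = 93.8
Slice 6: Δl = 1.8/cos35.3° = 2.206 m; N'_6 = 105·cos35.3° − 23·2.206 = 35.0; c'Δl = 25.58; W sinα = 60.7
Slice 7: Δl = 2.1/cos47.4° = 3.102 m; N'_7 = 53·cos47.4° − 8·3.102 = 11.1; c'Δl = 35.99; W sinα = 39.0
Σc'Δl = 169.5 kN/m; ΣN' = 426.8 kN/m; ΣW sinα = 227.4 kN/m
Resisting = 169.5 + 426.8·tan22.1° = 169.5 + 173.3 = 342.9 kN/m
FS = 342.9 / 227.4 = 1.508

FS = 1.51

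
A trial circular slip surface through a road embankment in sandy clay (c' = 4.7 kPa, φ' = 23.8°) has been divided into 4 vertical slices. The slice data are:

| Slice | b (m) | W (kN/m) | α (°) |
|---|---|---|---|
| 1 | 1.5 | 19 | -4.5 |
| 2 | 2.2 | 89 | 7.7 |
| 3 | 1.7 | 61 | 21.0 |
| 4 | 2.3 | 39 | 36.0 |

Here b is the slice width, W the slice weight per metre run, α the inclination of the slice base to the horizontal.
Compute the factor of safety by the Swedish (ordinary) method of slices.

FS = 2.28

Ordinary method of slices: FS = Σ[c'·Δl_i + (W_i cosα_i)·tanφ'] / Σ W_i sinα_i, with Δl_i = b_i / cosα_i.
Slice 1: Δl = 1.5/cos(-4.5°) = 1.505 m; N'_1 = 19·cos(-4.5°) = 18.9; c'Δl = 7.07; W sinα = -1.5
Slice 2: Δl = 2.2/cos7.7° = 2.220 m; N'_2 = 89·cos7.7° = 88.2; c'Δl = 10.43; W sinα = 11.9
Slice 3: Δl = 1.7/cos21.0° = 1.821 m; N'_3 = 61·cos21.0° = 56.9; c'Δl = 8.56; W sinα = 21.9
Slice 4: Δl = 2.3/cos36.0° = 2.843 m; N'_4 = 39·cos36.0° = 31.6; c'Δl = 13.36; W sinα = 22.9
Σc'Δl = 39.4 kN/m; ΣN' = 195.6 kN/m; ΣW sinα = 55.2 kN/m
Resisting = 39.4 + 195.6·tan23.8° = 39.4 + 86.3 = 125.7 kN/m
FS = 125.7 / 55.2 = 2.277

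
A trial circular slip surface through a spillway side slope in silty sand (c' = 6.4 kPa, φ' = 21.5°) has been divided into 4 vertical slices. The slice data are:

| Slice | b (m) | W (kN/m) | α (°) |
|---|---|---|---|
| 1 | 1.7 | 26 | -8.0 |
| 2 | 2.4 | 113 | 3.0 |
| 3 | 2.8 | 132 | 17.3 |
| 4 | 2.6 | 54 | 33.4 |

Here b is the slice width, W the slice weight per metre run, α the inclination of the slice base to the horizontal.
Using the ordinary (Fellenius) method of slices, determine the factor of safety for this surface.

FS = 2.62

Ordinary method of slices: FS = Σ[c'·Δl_i + (W_i cosα_i)·tanφ'] / Σ W_i sinα_i, with Δl_i = b_i / cosα_i.
Slice 1: Δl = 1.7/cos(-8.0°) = 1.717 m; N'_1 = 26·cos(-8.0°) = 25.7; c'Δl = 10.99; W sinα = -3.6
Slice 2: Δl = 2.4/cos3.0° = 2.403 m; N'_2 = 113·cos3.0° = 112.8; c'Δl = 15.38; W sinα = 5.9
Slice 3: Δl = 2.8/cos17.3° = 2.933 m; N'_3 = 132·cos17.3° = 126.0; c'Δl = 18.77; W sinα = 39.3
Slice 4: Δl = 2.6/cos33.4° = 3.114 m; N'_4 = 54·cos33.4° = 45.1; c'Δl = 19.93; W sinα = 29.7
Σc'Δl = 65.1 kN/m; ΣN' = 309.7 kN/m; ΣW sinα = 71.3 kN/m
Resisting = 65.1 + 309.7·tan21.5° = 65.1 + 122.0 = 187.1 kN/m
FS = 187.1 / 71.3 = 2.625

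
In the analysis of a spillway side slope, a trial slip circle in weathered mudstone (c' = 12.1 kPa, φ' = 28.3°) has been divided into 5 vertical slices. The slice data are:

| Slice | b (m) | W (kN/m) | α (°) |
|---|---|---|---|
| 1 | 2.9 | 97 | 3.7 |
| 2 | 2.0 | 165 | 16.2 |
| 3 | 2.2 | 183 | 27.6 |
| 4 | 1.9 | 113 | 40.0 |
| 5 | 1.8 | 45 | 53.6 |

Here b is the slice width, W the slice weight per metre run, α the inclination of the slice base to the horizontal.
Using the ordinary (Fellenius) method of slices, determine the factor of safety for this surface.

Ordinary method of slices: FS = Σ[c'·Δl_i + (W_i cosα_i)·tanφ'] / Σ W_i sinα_i, with Δl_i = b_i / cosα_i.
Slice 1: Δl = 2.9/cos3.7° = 2.906 m; N'_1 = 97·cos3.7° = 96.8; c'Δl = 35.16; W sinα = 6.3
Slice 2: Δl = 2.0/cos16.2° = 2.083 m; N'_2 = 165·cos16.2° = 158.4; c'Δl = 25.20; W sinα = 46.0
Slice 3: Δl = 2.2/cos27.6° = 2.482 m; N'_3 = 183·cos27.6° = 162.2; c'Δl = 30.04; W sinα = 84.8
Slice 4: Δl = 1.9/cos40.0° = 2.480 m; N'_4 = 113·cos40.0° = 86.6; c'Δl = 30.01; W sinα = 72.6
Slice 5: Δl = 1.8/cos53.6° = 3.033 m; N'_5 = 45·cos53.6° = 26.7; c'Δl = 36.70; W sinα = 36.2
Σc'Δl = 157.1 kN/m; ΣN' = 530.7 kN/m; ΣW sinα = 245.9 kN/m
Resisting = 157.1 + 530.7·tan28.3° = 157.1 + 285.7 = 442.9 kN/m
FS = 442.9 / 245.9 = 1.801

FS = 1.80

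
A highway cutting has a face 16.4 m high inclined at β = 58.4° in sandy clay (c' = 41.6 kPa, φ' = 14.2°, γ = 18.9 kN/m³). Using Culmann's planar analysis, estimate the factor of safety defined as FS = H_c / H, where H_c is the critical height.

FS = 1.57

H_c = (4c'/γ) · sinβ cosφ' / [1 − cos(β − φ')]
    = (4·41.6/18.9) · sin58.4°·cos14.2° / [1 − cos44.2°]
    = 8.804 · 0.8257 / 0.2831 = 25.68 m
FS = H_c / H = 25.68 / 16.4 = 1.566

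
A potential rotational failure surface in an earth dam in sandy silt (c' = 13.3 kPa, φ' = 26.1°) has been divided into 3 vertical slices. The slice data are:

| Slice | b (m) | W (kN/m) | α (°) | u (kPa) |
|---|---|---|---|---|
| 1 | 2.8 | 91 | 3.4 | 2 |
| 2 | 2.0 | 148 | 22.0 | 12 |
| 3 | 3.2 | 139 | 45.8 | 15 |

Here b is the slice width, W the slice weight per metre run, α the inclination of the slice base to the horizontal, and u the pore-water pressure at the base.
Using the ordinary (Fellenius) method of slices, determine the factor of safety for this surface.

Ordinary method of slices: FS = Σ[c'·Δl_i + (W_i cosα_i − u_i·Δl_i)·tanφ'] / Σ W_i sinα_i, with Δl_i = b_i / cosα_i.
Slice 1: Δl = 2.8/cos3.4° = 2.805 m; N'_1 = 91·cos3.4° − 2·2.805 = 85.2; c'Δl = 37.31; W sinα = 5.4
Slice 2: Δl = 2.0/cos22.0° = 2.157 m; N'_2 = 148·cos22.0° − 12·2.157 = 111.3; c'Δl = 28.69; W sinα = 55.4
Slice 3: Δl = 3.2/cos45.8° = 4.590 m; N'_3 = 139·cos45.8° − 15·4.590 = 28.1; c'Δl = 61.05; W sinα = 99.7
Σc'Δl = 127.0 kN/m; ΣN' = 224.6 kN/m; ΣW sinα = 160.5 kN/m
Resisting = 127.0 + 224.6·tan26.1° = 127.0 + 110.0 = 237.1 kN/m
FS = 237.1 / 160.5 = 1.477

FS = 1.48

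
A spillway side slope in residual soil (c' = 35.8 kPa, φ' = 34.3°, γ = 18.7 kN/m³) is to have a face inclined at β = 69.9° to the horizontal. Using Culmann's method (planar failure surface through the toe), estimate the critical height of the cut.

H_c = 31.79 m

Culmann's analysis gives the critical failure plane at α_cr = (β + φ')/2 = (69.9 + 34.3)/2 = 52.1°, and the critical height
H_c = (4c'/γ) · sinβ cosφ' / [1 − cos(β − φ')]
    = (4·35.8/18.7) · sin69.9°·cos34.3° / [1 − cos(35.6°)]
    = 7.658 · 0.9391·0.8261 / [1 − 0.8131]
    = 7.658 · 0.7758 / 0.1869
    = 31.79 m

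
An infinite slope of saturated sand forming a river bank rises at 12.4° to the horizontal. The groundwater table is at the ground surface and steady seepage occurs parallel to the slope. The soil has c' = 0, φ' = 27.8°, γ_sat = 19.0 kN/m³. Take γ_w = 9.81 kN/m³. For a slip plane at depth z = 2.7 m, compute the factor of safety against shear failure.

FS = 1.16

With seepage parallel to the slope and the water table at the surface, the effective normal stress on the slip plane uses the buoyant unit weight γ' = γ_sat − γ_w while the driving shear stress uses γ_sat:
FS = [c' + γ' z cos²β tanφ'] / [γ_sat z sinβ cosβ]
(For c' = 0 this reduces to FS = (γ'/γ_sat)·tanφ'/tanβ.)
γ' = 19.0 − 9.81 = 9.19 kN/m³
Numerator = 0.0 + 9.19·2.7·cos²12.4°·tan27.8° = 0.0 + 9.19·2.7·0.9539·0.5272 = 12.479 kPa
Denominator = 19.0·2.7·sin12.4°·cos12.4° = 19.0·2.7·0.2147·0.9767 = 10.759 kPa
FS = 12.479 / 10.759 = 1.160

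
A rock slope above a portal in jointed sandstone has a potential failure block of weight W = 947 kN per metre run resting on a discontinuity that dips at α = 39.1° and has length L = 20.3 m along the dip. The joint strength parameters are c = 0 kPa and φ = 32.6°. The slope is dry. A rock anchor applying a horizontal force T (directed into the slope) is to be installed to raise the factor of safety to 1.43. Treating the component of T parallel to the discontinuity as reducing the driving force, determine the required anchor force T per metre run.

T = 254 kN/m

Resolving forces along and normal to the sliding plane, with the horizontal anchor force T adding T·sinα to the effective normal force and T·cosα acting up the plane against the driving force:
FS = [cL + (W cosα + T sinα) tanφ] / [W sinα − T cosα]
Without the anchor: N' = 734.9 kN/m, driving T_d = 597.2 kN/m, resisting R = 0·20.3 + 734.9·tan32.6° = 470.0 kN/m, FS = 0.79.
Setting FS = 1.43 and solving for T:
1.43·(597.2 − T cos39.1°) = 470.0 + T sin39.1°·tan32.6°
T·(sin39.1°·tan32.6° + 1.43·cos39.1°) = 1.43·597.2 − 470.0
T·(0.6307·0.6395 + 1.43·0.7760) = 854.1 − 470.0 = 384.1
T·1.5131 = 384.1
T = 253.8 kN/m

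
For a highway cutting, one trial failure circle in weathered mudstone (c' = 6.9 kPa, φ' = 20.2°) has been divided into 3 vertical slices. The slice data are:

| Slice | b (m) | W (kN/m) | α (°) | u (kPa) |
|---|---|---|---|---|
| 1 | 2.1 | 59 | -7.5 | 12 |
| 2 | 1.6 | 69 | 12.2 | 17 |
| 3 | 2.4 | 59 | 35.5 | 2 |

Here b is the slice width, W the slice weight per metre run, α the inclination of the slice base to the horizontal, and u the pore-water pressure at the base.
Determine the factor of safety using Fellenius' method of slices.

FS = 2.15

Ordinary method of slices: FS = Σ[c'·Δl_i + (W_i cosα_i − u_i·Δl_i)·tanφ'] / Σ W_i sinα_i, with Δl_i = b_i / cosα_i.
Slice 1: Δl = 2.1/cos(-7.5°) = 2.118 m; N'_1 = 59·cos(-7.5°) − 12·2.118 = 33.1; c'Δl = 14.62; W sinα = -7.7
Slice 2: Δl = 1.6/cos12.2° = 1.637 m; N'_2 = 69·cos12.2° − 17·1.637 = 39.6; c'Δl = 11.30; W sinα = 14.6
Slice 3: Δl = 2.4/cos35.5° = 2.948 m; N'_3 = 59·cos35.5° − 2·2.948 = 42.1; c'Δl = 20.34; W sinα = 34.3
Σc'Δl = 46.3 kN/m; ΣN' = 114.8 kN/m; ΣW sinα = 41.1 kN/m
Resisting = 46.3 + 114.8·tan20.2° = 46.3 + 42.2 = 88.5 kN/m
FS = 88.5 / 41.1 = 2.151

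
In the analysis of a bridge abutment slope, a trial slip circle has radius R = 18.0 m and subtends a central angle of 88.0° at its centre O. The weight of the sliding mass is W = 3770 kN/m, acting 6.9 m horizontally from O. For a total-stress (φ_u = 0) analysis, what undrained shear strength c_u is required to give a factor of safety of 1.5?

FS = c_u·L_a·R / (W·d), so c_u = FS·W·d / (L_a·R).
Arc length L_a = R·θ = 18.0·(88.0°·π/180) = 18.0·1.5359 = 27.65 m
c_u = 1.5·3770·6.9 / (27.65·18.0) = 39019.5 / 497.63 = 78.41 kPa

c_u = 78.4 kPa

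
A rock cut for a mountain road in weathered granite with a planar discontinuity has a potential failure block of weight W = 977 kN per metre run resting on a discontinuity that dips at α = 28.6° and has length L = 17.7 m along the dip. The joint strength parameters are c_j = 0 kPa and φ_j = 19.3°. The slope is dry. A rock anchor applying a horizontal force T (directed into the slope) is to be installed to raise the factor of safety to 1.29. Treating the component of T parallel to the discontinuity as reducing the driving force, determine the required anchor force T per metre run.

Resolving forces along and normal to the sliding plane, with the horizontal anchor force T adding T·sinα to the effective normal force and T·cosα acting up the plane against the driving force:
FS = [c_jL + (W cosα + T sinα) tanφ_j] / [W sinα − T cosα]
Without the anchor: N' = 857.8 kN/m, driving T_d = 467.7 kN/m, resisting R = 0·17.7 + 857.8·tan19.3° = 300.4 kN/m, FS = 0.64.
Setting FS = 1.29 and solving for T:
1.29·(467.7 − T cos28.6°) = 300.4 + T sin28.6°·tan19.3°
T·(sin28.6°·tan19.3° + 1.29·cos28.6°) = 1.29·467.7 − 300.4
T·(0.4787·0.3502 + 1.29·0.8780) = 603.3 − 300.4 = 302.9
T·1.3002 = 302.9
T = 233.0 kN/m

T = 233 kN/m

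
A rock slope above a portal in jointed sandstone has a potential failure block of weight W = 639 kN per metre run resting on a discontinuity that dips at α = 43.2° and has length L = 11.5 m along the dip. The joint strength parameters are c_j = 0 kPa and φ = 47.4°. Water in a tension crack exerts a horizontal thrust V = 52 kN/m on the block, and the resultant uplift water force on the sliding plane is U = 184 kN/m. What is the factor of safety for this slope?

FS = 0.56

Resolving the block weight along and normal to the plane and applying the Mohr–Coulomb strength on the joint:
N' = W cosα − U − V sinα = 639·cos43.2° − 184 − 52·sin43.2° = 246.2 kN/m
Driving force T = W sinα + V cosα = 639·sin43.2° + 52·cos43.2° = 475.3 kN/m
Resisting force R = c_j·L + N'·tanφ = 0·11.5 + 246.2·tan47.4° = 0.0 + 267.8 = 267.8 kN/m
FS = R / T = 267.8 / 475.3 = 0.563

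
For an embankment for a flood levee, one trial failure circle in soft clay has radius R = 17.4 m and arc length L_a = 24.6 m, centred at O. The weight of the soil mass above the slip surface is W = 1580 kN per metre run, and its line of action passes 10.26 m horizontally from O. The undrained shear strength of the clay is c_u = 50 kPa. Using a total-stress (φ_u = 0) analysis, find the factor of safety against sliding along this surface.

FS = 1.32

Taking moments about the centre O, the resisting moment is provided by the undrained shear strength acting along the arc:
M_R = c_u·L_a·R = 50·24.60·17.4 = 21402.0 kN·m/m
M_D = W·d = 1580·10.26 = 16210.8 kN·m/m
FS = M_R / M_D = 21402.0 / 16210.8 = 1.320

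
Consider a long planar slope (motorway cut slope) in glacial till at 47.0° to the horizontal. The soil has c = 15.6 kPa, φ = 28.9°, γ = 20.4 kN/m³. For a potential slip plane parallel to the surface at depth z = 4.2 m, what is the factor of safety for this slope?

FS = 0.88

For an infinite slope with a slip plane parallel to the surface (no pore pressure): FS = [c + γz cos²β tanφ] / [γz sinβ cosβ].
γz = 20.4·4.2 = 85.68 kN/m²
Numerator = 15.6 + 85.68·cos²47.0°·tan28.9° = 15.6 + 85.68·0.4651·0.5520 = 37.599 kPa
Denominator = 85.68·sin47.0°·cos47.0° = 85.68·0.7314·0.6820 = 42.736 kPa
FS = 37.599 / 42.736 = 0.880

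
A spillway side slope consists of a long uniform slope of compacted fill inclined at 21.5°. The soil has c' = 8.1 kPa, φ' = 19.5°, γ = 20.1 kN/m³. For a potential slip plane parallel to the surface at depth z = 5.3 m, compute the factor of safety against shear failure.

FS = 1.12

For an infinite slope with a slip plane parallel to the surface (no pore pressure): FS = [c' + γz cos²β tanφ'] / [γz sinβ cosβ].
γz = 20.1·5.3 = 106.53 kN/m²
Numerator = 8.1 + 106.53·cos²21.5°·tan19.5° = 8.1 + 106.53·0.8657·0.3541 = 40.757 kPa
Denominator = 106.53·sin21.5°·cos21.5° = 106.53·0.3665·0.9304 = 36.327 kPa
FS = 40.757 / 36.327 = 1.122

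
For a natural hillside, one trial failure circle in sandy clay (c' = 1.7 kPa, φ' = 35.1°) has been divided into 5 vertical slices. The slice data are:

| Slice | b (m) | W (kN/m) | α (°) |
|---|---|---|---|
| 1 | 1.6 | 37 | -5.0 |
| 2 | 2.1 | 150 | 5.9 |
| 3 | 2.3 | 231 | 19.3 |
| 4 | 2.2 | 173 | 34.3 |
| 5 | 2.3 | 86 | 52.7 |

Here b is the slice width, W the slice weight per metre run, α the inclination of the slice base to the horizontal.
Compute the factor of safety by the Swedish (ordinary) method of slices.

Ordinary method of slices: FS = Σ[c'·Δl_i + (W_i cosα_i)·tanφ'] / Σ W_i sinα_i, with Δl_i = b_i / cosα_i.
Slice 1: Δl = 1.6/cos(-5.0°) = 1.606 m; N'_1 = 37·cos(-5.0°) = 36.9; c'Δl = 2.73; W sinα = -3.2
Slice 2: Δl = 2.1/cos5.9° = 2.111 m; N'_2 = 150·cos5.9° = 149.2; c'Δl = 3.59; W sinα = 15.4
Slice 3: Δl = 2.3/cos19.3° = 2.437 m; N'_3 = 231·cos19.3° = 218.0; c'Δl = 4.14; W sinα = 76.3
Slice 4: Δl = 2.2/cos34.3° = 2.663 m; N'_4 = 173·cos34.3° = 142.9; c'Δl = 4.53; W sinα = 97.5
Slice 5: Δl = 2.3/cos52.7° = 3.795 m; N'_5 = 86·cos52.7° = 52.1; c'Δl = 6.45; W sinα = 68.4
Σc'Δl = 21.4 kN/m; ΣN' = 599.1 kN/m; ΣW sinα = 254.4 kN/m
Resisting = 21.4 + 599.1·tan35.1° = 21.4 + 421.1 = 442.5 kN/m
FS = 442.5 / 254.4 = 1.739

FS = 1.74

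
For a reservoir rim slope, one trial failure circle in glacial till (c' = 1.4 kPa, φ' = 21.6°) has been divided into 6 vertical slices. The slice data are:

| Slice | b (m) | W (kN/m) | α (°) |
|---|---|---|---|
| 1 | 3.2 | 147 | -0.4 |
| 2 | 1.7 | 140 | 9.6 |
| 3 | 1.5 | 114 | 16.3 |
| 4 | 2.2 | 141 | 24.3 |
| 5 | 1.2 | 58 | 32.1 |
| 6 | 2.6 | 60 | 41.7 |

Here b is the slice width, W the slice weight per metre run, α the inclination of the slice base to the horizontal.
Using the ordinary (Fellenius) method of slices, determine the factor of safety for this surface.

Ordinary method of slices: FS = Σ[c'·Δl_i + (W_i cosα_i)·tanφ'] / Σ W_i sinα_i, with Δl_i = b_i / cosα_i.
Slice 1: Δl = 3.2/cos(-0.4°) = 3.200 m; N'_1 = 147·cos(-0.4°) = 147.0; c'Δl = 4.48; W sinα = -1.0
Slice 2: Δl = 1.7/cos9.6° = 1.724 m; N'_2 = 140·cos9.6° = 138.0; c'Δl = 2.41; W sinα = 23.3
Slice 3: Δl = 1.5/cos16.3° = 1.563 m; N'_3 = 114·cos16.3° = 109.4; c'Δl = 2.19; W sinα = 32.0
Slice 4: Δl = 2.2/cos24.3° = 2.414 m; N'_4 = 141·cos24.3° = 128.5; c'Δl = 3.38; W sinα = 58.0
Slice 5: Δl = 1.2/cos32.1° = 1.417 m; N'_5 = 58·cos32.1° = 49.1; c'Δl = 1.98; W sinα = 30.8
Slice 6: Δl = 2.6/cos41.7° = 3.482 m; N'_6 = 60·cos41.7° = 44.8; c'Δl = 4.88; W sinα = 39.9
Σc'Δl = 19.3 kN/m; ΣN' = 616.9 kN/m; ΣW sinα = 183.1 kN/m
Resisting = 19.3 + 616.9·tan21.6° = 19.3 + 244.2 = 263.6 kN/m
FS = 263.6 / 183.1 = 1.440

FS = 1.44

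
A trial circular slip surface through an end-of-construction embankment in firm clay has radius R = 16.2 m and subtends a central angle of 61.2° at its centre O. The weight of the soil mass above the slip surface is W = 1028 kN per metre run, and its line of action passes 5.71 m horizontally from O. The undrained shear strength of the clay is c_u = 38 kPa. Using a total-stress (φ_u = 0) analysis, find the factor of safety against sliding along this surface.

FS = 1.81

Taking moments about the centre O, the resisting moment is provided by the undrained shear strength acting along the arc:
Arc length L_a = R·θ = 16.2·(61.2°·π/180) = 16.2·1.0681 = 17.30 m
M_R = c_u·L_a·R = 38·17.30·16.2 = 10652.3 kN·m/m
M_D = W·d = 1028·5.71 = 5869.9 kN·m/m
FS = M_R / M_D = 10652.3 / 5869.9 = 1.815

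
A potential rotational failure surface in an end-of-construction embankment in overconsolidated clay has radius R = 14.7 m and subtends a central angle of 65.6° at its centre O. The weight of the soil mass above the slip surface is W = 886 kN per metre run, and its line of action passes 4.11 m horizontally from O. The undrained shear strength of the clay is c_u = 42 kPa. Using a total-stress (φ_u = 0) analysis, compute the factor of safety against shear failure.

Taking moments about the centre O, the resisting moment is provided by the undrained shear strength acting along the arc:
Arc length L_a = R·θ = 14.7·(65.6°·π/180) = 14.7·1.1449 = 16.83 m
M_R = c_u·L_a·R = 42·16.83·14.7 = 10391.2 kN·m/m
M_D = W·d = 886·4.11 = 3641.5 kN·m/m
FS = M_R / M_D = 10391.2 / 3641.5 = 2.854

FS = 2.85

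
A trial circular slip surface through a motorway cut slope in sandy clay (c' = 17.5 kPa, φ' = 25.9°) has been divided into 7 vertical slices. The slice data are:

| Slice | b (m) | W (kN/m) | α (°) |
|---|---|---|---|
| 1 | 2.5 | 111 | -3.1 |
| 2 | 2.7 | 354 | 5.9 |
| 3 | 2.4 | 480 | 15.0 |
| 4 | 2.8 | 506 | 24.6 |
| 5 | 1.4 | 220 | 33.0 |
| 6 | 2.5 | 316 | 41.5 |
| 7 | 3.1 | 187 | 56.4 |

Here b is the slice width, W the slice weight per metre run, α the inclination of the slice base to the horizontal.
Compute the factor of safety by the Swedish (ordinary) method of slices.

Ordinary method of slices: FS = Σ[c'·Δl_i + (W_i cosα_i)·tanφ'] / Σ W_i sinα_i, with Δl_i = b_i / cosα_i.
Slice 1: Δl = 2.5/cos(-3.1°) = 2.504 m; N'_1 = 111·cos(-3.1°) = 110.8; c'Δl = 43.81; W sinα = -6.0
Slice 2: Δl = 2.7/cos5.9° = 2.714 m; N'_2 = 354·cos5.9° = 352.1; c'Δl = 47.50; W sinα = 36.4
Slice 3: Δl = 2.4/cos15.0° = 2.485 m; N'_3 = 480·cos15.0° = 463.6; c'Δl = 43.48; W sinα = 124.2
Slice 4: Δl = 2.8/cos24.6° = 3.080 m; N'_4 = 506·cos24.6° = 460.1; c'Δl = 53.89; W sinα = 210.6
Slice 5: Δl = 1.4/cos33.0° = 1.669 m; N'_5 = 220·cos33.0° = 184.5; c'Δl = 29.21; W sinα = 119.8
Slice 6: Δl = 2.5/cos41.5° = 3.338 m; N'_6 = 316·cos41.5° = 236.7; c'Δl = 58.41; W sinα = 209.4
Slice 7: Δl = 3.1/cos56.4° = 5.602 m; N'_7 = 187·cos56.4° = 103.5; c'Δl = 98.03; W sinα = 155.8
Σc'Δl = 374.3 kN/m; ΣN' = 1911.3 kN/m; ΣW sinα = 850.2 kN/m
Resisting = 374.3 + 1911.3·tan25.9° = 374.3 + 928.1 = 1302.4 kN/m
FS = 1302.4 / 850.2 = 1.532

FS = 1.53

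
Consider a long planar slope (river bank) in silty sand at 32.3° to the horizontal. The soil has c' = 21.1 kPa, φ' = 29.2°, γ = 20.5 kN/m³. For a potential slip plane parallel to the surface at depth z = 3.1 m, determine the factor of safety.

For an infinite slope with a slip plane parallel to the surface (no pore pressure): FS = [c' + γz cos²β tanφ'] / [γz sinβ cosβ].
γz = 20.5·3.1 = 63.55 kN/m²
Numerator = 21.1 + 63.55·cos²32.3°·tan29.2° = 21.1 + 63.55·0.7145·0.5589 = 46.476 kPa
Denominator = 63.55·sin32.3°·cos32.3° = 63.55·0.5344·0.8453 = 28.703 kPa
FS = 46.476 / 28.703 = 1.619

FS = 1.62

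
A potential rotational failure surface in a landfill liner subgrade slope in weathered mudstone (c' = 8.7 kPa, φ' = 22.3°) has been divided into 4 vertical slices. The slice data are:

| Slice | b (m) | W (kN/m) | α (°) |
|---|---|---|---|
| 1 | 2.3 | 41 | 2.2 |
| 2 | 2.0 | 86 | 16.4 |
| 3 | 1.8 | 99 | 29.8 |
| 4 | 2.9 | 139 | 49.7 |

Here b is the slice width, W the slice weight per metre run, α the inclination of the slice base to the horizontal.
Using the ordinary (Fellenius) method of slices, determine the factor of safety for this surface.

FS = 1.20

Ordinary method of slices: FS = Σ[c'·Δl_i + (W_i cosα_i)·tanφ'] / Σ W_i sinα_i, with Δl_i = b_i / cosα_i.
Slice 1: Δl = 2.3/cos2.2° = 2.302 m; N'_1 = 41·cos2.2° = 41.0; c'Δl = 20.02; W sinα = 1.6
Slice 2: Δl = 2.0/cos16.4° = 2.085 m; N'_2 = 86·cos16.4° = 82.5; c'Δl = 18.14; W sinα = 24.3
Slice 3: Δl = 1.8/cos29.8° = 2.074 m; N'_3 = 99·cos29.8° = 85.9; c'Δl = 18.05; W sinα = 49.2
Slice 4: Δl = 2.9/cos49.7° = 4.484 m; N'_4 = 139·cos49.7° = 89.9; c'Δl = 39.01; W sinα = 106.0
Σc'Δl = 95.2 kN/m; ΣN' = 299.3 kN/m; ΣW sinα = 181.1 kN/m
Resisting = 95.2 + 299.3·tan22.3° = 95.2 + 122.7 = 218.0 kN/m
FS = 218.0 / 181.1 = 1.204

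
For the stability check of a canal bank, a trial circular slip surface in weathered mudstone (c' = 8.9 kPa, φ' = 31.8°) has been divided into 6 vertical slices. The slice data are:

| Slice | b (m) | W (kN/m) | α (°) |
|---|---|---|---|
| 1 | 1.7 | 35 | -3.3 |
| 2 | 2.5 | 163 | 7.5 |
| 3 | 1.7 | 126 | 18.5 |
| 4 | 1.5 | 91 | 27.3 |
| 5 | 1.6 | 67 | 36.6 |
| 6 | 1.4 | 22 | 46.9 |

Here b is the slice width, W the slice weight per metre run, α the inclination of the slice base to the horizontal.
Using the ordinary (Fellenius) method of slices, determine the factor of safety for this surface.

FS = 2.51

Ordinary method of slices: FS = Σ[c'·Δl_i + (W_i cosα_i)·tanφ'] / Σ W_i sinα_i, with Δl_i = b_i / cosα_i.
Slice 1: Δl = 1.7/cos(-3.3°) = 1.703 m; N'_1 = 35·cos(-3.3°) = 34.9; c'Δl = 15.16; W sinα = -2.0
Slice 2: Δl = 2.5/cos7.5° = 2.522 m; N'_2 = 163·cos7.5° = 161.6; c'Δl = 22.44; W sinα = 21.3
Slice 3: Δl = 1.7/cos18.5° = 1.793 m; N'_3 = 126·cos18.5° = 119.5; c'Δl = 15.95; W sinα = 40.0
Slice 4: Δl = 1.5/cos27.3° = 1.688 m; N'_4 = 91·cos27.3° = 80.9; c'Δl = 15.02; W sinα = 41.7
Slice 5: Δl = 1.6/cos36.6° = 1.993 m; N'_5 = 67·cos36.6° = 53.8; c'Δl = 17.74; W sinα = 39.9
Slice 6: Δl = 1.4/cos46.9° = 2.049 m; N'_6 = 22·cos46.9° = 15.0; c'Δl = 18.24; W sinα = 16.1
Σc'Δl = 104.5 kN/m; ΣN' = 465.7 kN/m; ΣW sinα = 157.0 kN/m
Resisting = 104.5 + 465.7·tan31.8° = 104.5 + 288.8 = 393.3 kN/m
FS = 393.3 / 157.0 = 2.505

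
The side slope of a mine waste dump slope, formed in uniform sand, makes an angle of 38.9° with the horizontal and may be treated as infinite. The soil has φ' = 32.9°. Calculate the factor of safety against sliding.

For a dry cohesionless infinite slope the factor of safety is FS = tanφ' / tanβ.
FS = tan32.9° / tan38.9° = 0.6469 / 0.8069 = 0.802

FS = 0.80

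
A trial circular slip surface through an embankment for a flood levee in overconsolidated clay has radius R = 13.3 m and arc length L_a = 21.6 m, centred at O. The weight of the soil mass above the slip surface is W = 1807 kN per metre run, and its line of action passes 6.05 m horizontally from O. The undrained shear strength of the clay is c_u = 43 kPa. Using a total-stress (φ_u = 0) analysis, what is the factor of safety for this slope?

FS = 1.13

Taking moments about the centre O, the resisting moment is provided by the undrained shear strength acting along the arc:
M_R = c_u·L_a·R = 43·21.60·13.3 = 12353.0 kN·m/m
M_D = W·d = 1807·6.05 = 10932.4 kN·m/m
FS = M_R / M_D = 12353.0 / 10932.4 = 1.130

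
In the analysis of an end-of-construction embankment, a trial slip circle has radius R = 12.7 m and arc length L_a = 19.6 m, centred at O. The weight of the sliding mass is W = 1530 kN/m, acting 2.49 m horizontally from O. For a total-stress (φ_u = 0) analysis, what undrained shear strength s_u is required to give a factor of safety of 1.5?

FS = s_u·L_a·R / (W·d), so s_u = FS·W·d / (L_a·R).
s_u = 1.5·1530·2.49 / (19.60·12.7) = 5714.6 / 248.92 = 22.96 kPa

s_u = 23.0 kPa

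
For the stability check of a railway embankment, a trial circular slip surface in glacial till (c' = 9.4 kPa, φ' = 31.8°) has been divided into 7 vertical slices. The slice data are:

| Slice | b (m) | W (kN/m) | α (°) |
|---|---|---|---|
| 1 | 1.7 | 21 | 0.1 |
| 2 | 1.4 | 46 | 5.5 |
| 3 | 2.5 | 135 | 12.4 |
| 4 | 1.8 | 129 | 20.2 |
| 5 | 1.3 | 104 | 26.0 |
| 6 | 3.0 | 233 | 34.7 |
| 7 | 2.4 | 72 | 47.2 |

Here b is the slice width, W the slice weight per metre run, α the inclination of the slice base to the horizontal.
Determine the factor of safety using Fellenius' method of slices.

Ordinary method of slices: FS = Σ[c'·Δl_i + (W_i cosα_i)·tanφ'] / Σ W_i sinα_i, with Δl_i = b_i / cosα_i.
Slice 1: Δl = 1.7/cos0.1° = 1.700 m; N'_1 = 21·cos0.1° = 21.0; c'Δl = 15.98; W sinα = 0.0
Slice 2: Δl = 1.4/cos5.5° = 1.406 m; N'_2 = 46·cos5.5° = 45.8; c'Δl = 13.22; W sinα = 4.4
Slice 3: Δl = 2.5/cos12.4° = 2.560 m; N'_3 = 135·cos12.4° = 131.9; c'Δl = 24.06; W sinα = 29.0
Slice 4: Δl = 1.8/cos20.2° = 1.918 m; N'_4 = 129·cos20.2° = 121.1; c'Δl = 18.03; W sinα = 44.5
Slice 5: Δl = 1.3/cos26.0° = 1.446 m; N'_5 = 104·cos26.0° = 93.5; c'Δl = 13.60; W sinα = 45.6
Slice 6: Δl = 3.0/cos34.7° = 3.649 m; N'_6 = 233·cos34.7° = 191.6; c'Δl = 34.30; W sinα = 132.6
Slice 7: Δl = 2.4/cos47.2° = 3.532 m; N'_7 = 72·cos47.2° = 48.9; c'Δl = 33.20; W sinα = 52.8
Σc'Δl = 152.4 kN/m; ΣN' = 653.7 kN/m; ΣW sinα = 309.0 kN/m
Resisting = 152.4 + 653.7·tan31.8° = 152.4 + 405.3 = 557.7 kN/m
FS = 557.7 / 309.0 = 1.805

FS = 1.80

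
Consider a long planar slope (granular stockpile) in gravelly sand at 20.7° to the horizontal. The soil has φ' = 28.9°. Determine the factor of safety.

FS = 1.46

For a dry cohesionless infinite slope the factor of safety is FS = tanφ' / tanβ.
FS = tan28.9° / tan20.7° = 0.5520 / 0.3779 = 1.461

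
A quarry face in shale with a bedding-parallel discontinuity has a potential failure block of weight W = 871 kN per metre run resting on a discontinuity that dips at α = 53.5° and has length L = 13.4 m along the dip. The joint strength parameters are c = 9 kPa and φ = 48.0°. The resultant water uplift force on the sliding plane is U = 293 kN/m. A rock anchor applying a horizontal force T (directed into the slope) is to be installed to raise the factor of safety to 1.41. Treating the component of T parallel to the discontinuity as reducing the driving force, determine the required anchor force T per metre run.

T = 356 kN/m

Resolving forces along and normal to the sliding plane, with the horizontal anchor force T adding T·sinα to the effective normal force and T·cosα acting up the plane against the driving force:
FS = [cL + (W cosα − U + T sinα) tanφ] / [W sinα − T cosα]
Without the anchor: N' = 225.1 kN/m, driving T_d = 700.2 kN/m, resisting R = 9·13.4 + 225.1·tan48.0° = 370.6 kN/m, FS = 0.53.
Setting FS = 1.41 and solving for T:
1.41·(700.2 − T cos53.5°) = 370.6 + T sin53.5°·tan48.0°
T·(sin53.5°·tan48.0° + 1.41·cos53.5°) = 1.41·700.2 − 370.6
T·(0.8039·1.1106 + 1.41·0.5948) = 987.2 − 370.6 = 616.6
T·1.7315 = 616.6
T = 356.1 kN/m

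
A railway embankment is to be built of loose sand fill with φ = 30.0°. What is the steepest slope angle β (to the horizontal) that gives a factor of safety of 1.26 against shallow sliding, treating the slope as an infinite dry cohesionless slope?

For an infinite dry cohesionless slope FS = tanφ/tanβ, so tanβ = tanφ / FS.
tanβ = tan30.0° / 1.26 = 0.5774 / 1.26 = 0.4582
β = arctan(0.4582) = 24.62°

β = 24.6°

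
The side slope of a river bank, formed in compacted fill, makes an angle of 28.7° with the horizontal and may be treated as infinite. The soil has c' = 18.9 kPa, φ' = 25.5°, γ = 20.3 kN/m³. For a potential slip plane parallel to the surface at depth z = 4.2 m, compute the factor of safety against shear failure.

FS = 1.40

For an infinite slope with a slip plane parallel to the surface (no pore pressure): FS = [c' + γz cos²β tanφ'] / [γz sinβ cosβ].
γz = 20.3·4.2 = 85.26 kN/m²
Numerator = 18.9 + 85.26·cos²28.7°·tan25.5° = 18.9 + 85.26·0.7694·0.4770 = 50.189 kPa
Denominator = 85.26·sin28.7°·cos28.7° = 85.26·0.4802·0.8771 = 35.914 kPa
FS = 50.189 / 35.914 = 1.397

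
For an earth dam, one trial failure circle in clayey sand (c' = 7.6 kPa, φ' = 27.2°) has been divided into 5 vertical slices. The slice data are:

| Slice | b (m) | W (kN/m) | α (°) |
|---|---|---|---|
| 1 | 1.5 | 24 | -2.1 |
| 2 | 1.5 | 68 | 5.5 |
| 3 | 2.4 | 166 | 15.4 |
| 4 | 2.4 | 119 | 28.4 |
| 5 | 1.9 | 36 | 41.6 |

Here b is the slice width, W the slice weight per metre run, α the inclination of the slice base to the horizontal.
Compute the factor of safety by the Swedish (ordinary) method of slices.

FS = 2.14

Ordinary method of slices: FS = Σ[c'·Δl_i + (W_i cosα_i)·tanφ'] / Σ W_i sinα_i, with Δl_i = b_i / cosα_i.
Slice 1: Δl = 1.5/cos(-2.1°) = 1.501 m; N'_1 = 24·cos(-2.1°) = 24.0; c'Δl = 11.41; W sinα = -0.9
Slice 2: Δl = 1.5/cos5.5° = 1.507 m; N'_2 = 68·cos5.5° = 67.7; c'Δl = 11.45; W sinα = 6.5
Slice 3: Δl = 2.4/cos15.4° = 2.489 m; N'_3 = 166·cos15.4° = 160.0; c'Δl = 18.92; W sinα = 44.1
Slice 4: Δl = 2.4/cos28.4° = 2.728 m; N'_4 = 119·cos28.4° = 104.7; c'Δl = 20.74; W sinα = 56.6
Slice 5: Δl = 1.9/cos41.6° = 2.541 m; N'_5 = 36·cos41.6° = 26.9; c'Δl = 19.31; W sinα = 23.9
Σc'Δl = 81.8 kN/m; ΣN' = 383.3 kN/m; ΣW sinα = 130.2 kN/m
Resisting = 81.8 + 383.3·tan27.2° = 81.8 + 197.0 = 278.8 kN/m
FS = 278.8 / 130.2 = 2.141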